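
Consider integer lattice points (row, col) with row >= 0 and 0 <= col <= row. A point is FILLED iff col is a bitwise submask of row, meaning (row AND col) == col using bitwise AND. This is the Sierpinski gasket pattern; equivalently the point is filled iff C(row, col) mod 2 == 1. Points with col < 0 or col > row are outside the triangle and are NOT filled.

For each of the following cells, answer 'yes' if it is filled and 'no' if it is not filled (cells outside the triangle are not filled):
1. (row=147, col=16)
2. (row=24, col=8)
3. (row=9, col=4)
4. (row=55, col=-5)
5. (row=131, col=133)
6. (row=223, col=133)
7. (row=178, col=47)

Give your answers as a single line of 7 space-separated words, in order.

(147,16): row=0b10010011, col=0b10000, row AND col = 0b10000 = 16; 16 == 16 -> filled
(24,8): row=0b11000, col=0b1000, row AND col = 0b1000 = 8; 8 == 8 -> filled
(9,4): row=0b1001, col=0b100, row AND col = 0b0 = 0; 0 != 4 -> empty
(55,-5): col outside [0, 55] -> not filled
(131,133): col outside [0, 131] -> not filled
(223,133): row=0b11011111, col=0b10000101, row AND col = 0b10000101 = 133; 133 == 133 -> filled
(178,47): row=0b10110010, col=0b101111, row AND col = 0b100010 = 34; 34 != 47 -> empty

Answer: yes yes no no no yes no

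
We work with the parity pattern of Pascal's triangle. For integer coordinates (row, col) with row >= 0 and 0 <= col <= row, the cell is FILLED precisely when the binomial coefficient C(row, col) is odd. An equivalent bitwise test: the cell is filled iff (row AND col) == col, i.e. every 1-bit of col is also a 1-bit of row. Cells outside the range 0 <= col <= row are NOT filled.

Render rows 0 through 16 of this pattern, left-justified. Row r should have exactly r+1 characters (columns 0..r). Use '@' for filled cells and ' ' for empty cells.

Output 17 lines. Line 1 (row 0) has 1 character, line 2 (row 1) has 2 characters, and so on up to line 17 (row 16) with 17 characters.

r0=0: @
r1=1: @@
r2=10: @ @
r3=11: @@@@
r4=100: @   @
r5=101: @@  @@
r6=110: @ @ @ @
r7=111: @@@@@@@@
r8=1000: @       @
r9=1001: @@      @@
r10=1010: @ @     @ @
r11=1011: @@@@    @@@@
r12=1100: @   @   @   @
r13=1101: @@  @@  @@  @@
r14=1110: @ @ @ @ @ @ @ @
r15=1111: @@@@@@@@@@@@@@@@
r16=10000: @               @

Answer: @
@@
@ @
@@@@
@   @
@@  @@
@ @ @ @
@@@@@@@@
@       @
@@      @@
@ @     @ @
@@@@    @@@@
@   @   @   @
@@  @@  @@  @@
@ @ @ @ @ @ @ @
@@@@@@@@@@@@@@@@
@               @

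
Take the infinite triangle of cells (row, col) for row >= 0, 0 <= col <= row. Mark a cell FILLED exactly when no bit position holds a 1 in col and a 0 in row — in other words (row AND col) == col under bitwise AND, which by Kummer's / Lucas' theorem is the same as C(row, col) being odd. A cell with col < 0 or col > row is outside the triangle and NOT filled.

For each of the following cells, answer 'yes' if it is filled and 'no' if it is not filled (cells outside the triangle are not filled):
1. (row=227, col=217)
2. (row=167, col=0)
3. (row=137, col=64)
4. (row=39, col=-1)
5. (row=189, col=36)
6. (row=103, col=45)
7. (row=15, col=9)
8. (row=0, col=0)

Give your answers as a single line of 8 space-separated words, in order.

Answer: no yes no no yes no yes yes

Derivation:
(227,217): row=0b11100011, col=0b11011001, row AND col = 0b11000001 = 193; 193 != 217 -> empty
(167,0): row=0b10100111, col=0b0, row AND col = 0b0 = 0; 0 == 0 -> filled
(137,64): row=0b10001001, col=0b1000000, row AND col = 0b0 = 0; 0 != 64 -> empty
(39,-1): col outside [0, 39] -> not filled
(189,36): row=0b10111101, col=0b100100, row AND col = 0b100100 = 36; 36 == 36 -> filled
(103,45): row=0b1100111, col=0b101101, row AND col = 0b100101 = 37; 37 != 45 -> empty
(15,9): row=0b1111, col=0b1001, row AND col = 0b1001 = 9; 9 == 9 -> filled
(0,0): row=0b0, col=0b0, row AND col = 0b0 = 0; 0 == 0 -> filled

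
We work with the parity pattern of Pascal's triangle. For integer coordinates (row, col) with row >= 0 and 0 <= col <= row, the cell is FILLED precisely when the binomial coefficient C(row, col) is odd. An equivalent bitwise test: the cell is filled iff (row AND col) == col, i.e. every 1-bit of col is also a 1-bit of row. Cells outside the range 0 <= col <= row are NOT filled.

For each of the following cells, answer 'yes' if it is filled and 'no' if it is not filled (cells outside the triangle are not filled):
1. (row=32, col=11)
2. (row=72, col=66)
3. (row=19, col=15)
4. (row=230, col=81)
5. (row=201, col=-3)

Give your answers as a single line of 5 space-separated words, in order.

Answer: no no no no no

Derivation:
(32,11): row=0b100000, col=0b1011, row AND col = 0b0 = 0; 0 != 11 -> empty
(72,66): row=0b1001000, col=0b1000010, row AND col = 0b1000000 = 64; 64 != 66 -> empty
(19,15): row=0b10011, col=0b1111, row AND col = 0b11 = 3; 3 != 15 -> empty
(230,81): row=0b11100110, col=0b1010001, row AND col = 0b1000000 = 64; 64 != 81 -> empty
(201,-3): col outside [0, 201] -> not filled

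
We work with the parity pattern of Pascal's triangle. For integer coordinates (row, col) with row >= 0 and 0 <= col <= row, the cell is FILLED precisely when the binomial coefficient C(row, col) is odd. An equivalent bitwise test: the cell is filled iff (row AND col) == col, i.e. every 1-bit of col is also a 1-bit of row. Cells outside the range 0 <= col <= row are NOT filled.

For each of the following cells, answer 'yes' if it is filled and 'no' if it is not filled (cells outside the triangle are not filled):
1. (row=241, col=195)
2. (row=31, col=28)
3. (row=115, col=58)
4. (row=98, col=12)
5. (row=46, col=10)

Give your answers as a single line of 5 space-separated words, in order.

(241,195): row=0b11110001, col=0b11000011, row AND col = 0b11000001 = 193; 193 != 195 -> empty
(31,28): row=0b11111, col=0b11100, row AND col = 0b11100 = 28; 28 == 28 -> filled
(115,58): row=0b1110011, col=0b111010, row AND col = 0b110010 = 50; 50 != 58 -> empty
(98,12): row=0b1100010, col=0b1100, row AND col = 0b0 = 0; 0 != 12 -> empty
(46,10): row=0b101110, col=0b1010, row AND col = 0b1010 = 10; 10 == 10 -> filled

Answer: no yes no no yes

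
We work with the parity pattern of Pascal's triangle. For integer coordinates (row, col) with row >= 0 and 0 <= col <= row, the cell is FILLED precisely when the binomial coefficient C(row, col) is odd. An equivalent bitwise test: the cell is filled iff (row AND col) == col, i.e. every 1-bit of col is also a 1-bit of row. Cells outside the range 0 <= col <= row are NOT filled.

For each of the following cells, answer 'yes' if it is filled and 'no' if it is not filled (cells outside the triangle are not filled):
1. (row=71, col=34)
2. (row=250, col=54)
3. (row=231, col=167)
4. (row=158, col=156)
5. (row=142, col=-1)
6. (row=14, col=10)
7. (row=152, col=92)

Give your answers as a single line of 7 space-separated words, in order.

Answer: no no yes yes no yes no

Derivation:
(71,34): row=0b1000111, col=0b100010, row AND col = 0b10 = 2; 2 != 34 -> empty
(250,54): row=0b11111010, col=0b110110, row AND col = 0b110010 = 50; 50 != 54 -> empty
(231,167): row=0b11100111, col=0b10100111, row AND col = 0b10100111 = 167; 167 == 167 -> filled
(158,156): row=0b10011110, col=0b10011100, row AND col = 0b10011100 = 156; 156 == 156 -> filled
(142,-1): col outside [0, 142] -> not filled
(14,10): row=0b1110, col=0b1010, row AND col = 0b1010 = 10; 10 == 10 -> filled
(152,92): row=0b10011000, col=0b1011100, row AND col = 0b11000 = 24; 24 != 92 -> empty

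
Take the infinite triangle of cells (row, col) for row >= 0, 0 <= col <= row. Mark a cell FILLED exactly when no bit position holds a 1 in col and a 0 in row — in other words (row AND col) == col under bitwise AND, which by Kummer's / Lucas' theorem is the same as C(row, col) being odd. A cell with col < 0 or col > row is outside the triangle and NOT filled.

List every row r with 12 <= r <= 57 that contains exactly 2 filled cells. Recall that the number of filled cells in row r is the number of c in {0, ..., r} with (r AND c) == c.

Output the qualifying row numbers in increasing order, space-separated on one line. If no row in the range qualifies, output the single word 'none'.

Answer: 16 32

Derivation:
Row r has 2^popcount(r) filled cells, so we need popcount(r) = log2(2) = 1.
Scan r = 12..57 and keep those with exactly 1 one-bits:
r=12=1100 popcount=2 -> skip
r=13=1101 popcount=3 -> skip
r=14=1110 popcount=3 -> skip
r=15=1111 popcount=4 -> skip
r=16=10000 popcount=1 -> KEEP
r=17=10001 popcount=2 -> skip
r=18=10010 popcount=2 -> skip
r=19=10011 popcount=3 -> skip
r=20=10100 popcount=2 -> skip
r=21=10101 popcount=3 -> skip
r=22=10110 popcount=3 -> skip
r=23=10111 popcount=4 -> skip
r=24=11000 popcount=2 -> skip
r=25=11001 popcount=3 -> skip
r=26=11010 popcount=3 -> skip
r=27=11011 popcount=4 -> skip
r=28=11100 popcount=3 -> skip
r=29=11101 popcount=4 -> skip
r=30=11110 popcount=4 -> skip
r=31=11111 popcount=5 -> skip
r=32=100000 popcount=1 -> KEEP
r=33=100001 popcount=2 -> skip
r=34=100010 popcount=2 -> skip
r=35=100011 popcount=3 -> skip
r=36=100100 popcount=2 -> skip
r=37=100101 popcount=3 -> skip
r=38=100110 popcount=3 -> skip
r=39=100111 popcount=4 -> skip
r=40=101000 popcount=2 -> skip
r=41=101001 popcount=3 -> skip
r=42=101010 popcount=3 -> skip
r=43=101011 popcount=4 -> skip
r=44=101100 popcount=3 -> skip
r=45=101101 popcount=4 -> skip
r=46=101110 popcount=4 -> skip
r=47=101111 popcount=5 -> skip
r=48=110000 popcount=2 -> skip
r=49=110001 popcount=3 -> skip
r=50=110010 popcount=3 -> skip
r=51=110011 popcount=4 -> skip
r=52=110100 popcount=3 -> skip
r=53=110101 popcount=4 -> skip
r=54=110110 popcount=4 -> skip
r=55=110111 popcount=5 -> skip
r=56=111000 popcount=3 -> skip
r=57=111001 popcount=4 -> skip
Kept rows: 16 32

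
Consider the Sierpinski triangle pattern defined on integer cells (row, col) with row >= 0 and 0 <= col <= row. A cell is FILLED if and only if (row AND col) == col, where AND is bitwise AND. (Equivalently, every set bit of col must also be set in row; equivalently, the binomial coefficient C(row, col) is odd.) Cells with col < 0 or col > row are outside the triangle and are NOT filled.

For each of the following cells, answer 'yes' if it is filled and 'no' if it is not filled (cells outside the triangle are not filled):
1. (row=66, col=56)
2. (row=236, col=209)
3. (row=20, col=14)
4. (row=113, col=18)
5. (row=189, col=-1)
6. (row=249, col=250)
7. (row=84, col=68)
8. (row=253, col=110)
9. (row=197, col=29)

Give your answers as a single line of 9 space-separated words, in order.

Answer: no no no no no no yes no no

Derivation:
(66,56): row=0b1000010, col=0b111000, row AND col = 0b0 = 0; 0 != 56 -> empty
(236,209): row=0b11101100, col=0b11010001, row AND col = 0b11000000 = 192; 192 != 209 -> empty
(20,14): row=0b10100, col=0b1110, row AND col = 0b100 = 4; 4 != 14 -> empty
(113,18): row=0b1110001, col=0b10010, row AND col = 0b10000 = 16; 16 != 18 -> empty
(189,-1): col outside [0, 189] -> not filled
(249,250): col outside [0, 249] -> not filled
(84,68): row=0b1010100, col=0b1000100, row AND col = 0b1000100 = 68; 68 == 68 -> filled
(253,110): row=0b11111101, col=0b1101110, row AND col = 0b1101100 = 108; 108 != 110 -> empty
(197,29): row=0b11000101, col=0b11101, row AND col = 0b101 = 5; 5 != 29 -> empty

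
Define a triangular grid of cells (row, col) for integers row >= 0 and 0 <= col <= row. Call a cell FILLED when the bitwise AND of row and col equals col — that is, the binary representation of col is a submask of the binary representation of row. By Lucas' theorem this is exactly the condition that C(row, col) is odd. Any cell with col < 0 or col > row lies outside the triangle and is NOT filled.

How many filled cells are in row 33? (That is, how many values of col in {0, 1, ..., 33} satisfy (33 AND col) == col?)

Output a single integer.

Answer: 4

Derivation:
33 in binary = 100001
popcount(33) = number of 1-bits in 100001 = 2
A col c satisfies (33 AND c) == c iff every set bit of c is also set in 33; each of the 2 set bits of 33 can independently be on or off in c.
count = 2^2 = 4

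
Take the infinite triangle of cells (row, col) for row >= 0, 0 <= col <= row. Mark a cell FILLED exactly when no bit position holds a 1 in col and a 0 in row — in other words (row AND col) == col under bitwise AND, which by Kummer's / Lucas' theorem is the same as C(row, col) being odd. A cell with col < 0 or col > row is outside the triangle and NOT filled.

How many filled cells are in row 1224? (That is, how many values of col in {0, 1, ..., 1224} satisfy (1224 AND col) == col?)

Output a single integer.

Answer: 16

Derivation:
1224 in binary = 10011001000
popcount(1224) = number of 1-bits in 10011001000 = 4
A col c satisfies (1224 AND c) == c iff every set bit of c is also set in 1224; each of the 4 set bits of 1224 can independently be on or off in c.
count = 2^4 = 16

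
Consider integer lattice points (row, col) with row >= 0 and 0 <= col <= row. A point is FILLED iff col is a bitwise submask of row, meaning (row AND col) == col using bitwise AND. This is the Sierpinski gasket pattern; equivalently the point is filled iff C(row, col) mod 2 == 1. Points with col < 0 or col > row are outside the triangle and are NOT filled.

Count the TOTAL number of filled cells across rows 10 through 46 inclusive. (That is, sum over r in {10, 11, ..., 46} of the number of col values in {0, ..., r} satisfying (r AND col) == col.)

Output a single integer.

Answer: 340

Derivation:
r10=1010 pc2: +4 =4
r11=1011 pc3: +8 =12
r12=1100 pc2: +4 =16
r13=1101 pc3: +8 =24
r14=1110 pc3: +8 =32
r15=1111 pc4: +16 =48
r16=10000 pc1: +2 =50
r17=10001 pc2: +4 =54
r18=10010 pc2: +4 =58
r19=10011 pc3: +8 =66
r20=10100 pc2: +4 =70
r21=10101 pc3: +8 =78
r22=10110 pc3: +8 =86
r23=10111 pc4: +16 =102
r24=11000 pc2: +4 =106
r25=11001 pc3: +8 =114
r26=11010 pc3: +8 =122
r27=11011 pc4: +16 =138
r28=11100 pc3: +8 =146
r29=11101 pc4: +16 =162
r30=11110 pc4: +16 =178
r31=11111 pc5: +32 =210
r32=100000 pc1: +2 =212
r33=100001 pc2: +4 =216
r34=100010 pc2: +4 =220
r35=100011 pc3: +8 =228
r36=100100 pc2: +4 =232
r37=100101 pc3: +8 =240
r38=100110 pc3: +8 =248
r39=100111 pc4: +16 =264
r40=101000 pc2: +4 =268
r41=101001 pc3: +8 =276
r42=101010 pc3: +8 =284
r43=101011 pc4: +16 =300
r44=101100 pc3: +8 =308
r45=101101 pc4: +16 =324
r46=101110 pc4: +16 =340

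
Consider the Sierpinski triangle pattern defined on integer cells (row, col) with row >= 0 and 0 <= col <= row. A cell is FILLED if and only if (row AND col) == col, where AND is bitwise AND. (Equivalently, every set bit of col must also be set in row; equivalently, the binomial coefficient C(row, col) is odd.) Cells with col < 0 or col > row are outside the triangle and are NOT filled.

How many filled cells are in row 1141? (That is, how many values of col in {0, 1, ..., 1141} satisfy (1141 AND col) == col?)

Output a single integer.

Answer: 64

Derivation:
1141 in binary = 10001110101
popcount(1141) = number of 1-bits in 10001110101 = 6
A col c satisfies (1141 AND c) == c iff every set bit of c is also set in 1141; each of the 6 set bits of 1141 can independently be on or off in c.
count = 2^6 = 64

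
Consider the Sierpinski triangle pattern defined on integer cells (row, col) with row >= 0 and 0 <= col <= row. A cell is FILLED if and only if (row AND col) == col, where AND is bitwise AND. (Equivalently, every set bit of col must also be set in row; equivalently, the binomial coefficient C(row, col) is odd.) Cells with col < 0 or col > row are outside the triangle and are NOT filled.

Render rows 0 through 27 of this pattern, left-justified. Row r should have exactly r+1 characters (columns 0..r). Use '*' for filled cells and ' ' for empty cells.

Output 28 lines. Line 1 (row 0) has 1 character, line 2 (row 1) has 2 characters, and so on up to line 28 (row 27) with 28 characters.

Answer: *
**
* *
****
*   *
**  **
* * * *
********
*       *
**      **
* *     * *
****    ****
*   *   *   *
**  **  **  **
* * * * * * * *
****************
*               *
**              **
* *             * *
****            ****
*   *           *   *
**  **          **  **
* * * *         * * * *
********        ********
*       *       *       *
**      **      **      **
* *     * *     * *     * *
****    ****    ****    ****

Derivation:
r0=0: *
r1=1: **
r2=10: * *
r3=11: ****
r4=100: *   *
r5=101: **  **
r6=110: * * * *
r7=111: ********
r8=1000: *       *
r9=1001: **      **
r10=1010: * *     * *
r11=1011: ****    ****
r12=1100: *   *   *   *
r13=1101: **  **  **  **
r14=1110: * * * * * * * *
r15=1111: ****************
r16=10000: *               *
r17=10001: **              **
r18=10010: * *             * *
r19=10011: ****            ****
r20=10100: *   *           *   *
r21=10101: **  **          **  **
r22=10110: * * * *         * * * *
r23=10111: ********        ********
r24=11000: *       *       *       *
r25=11001: **      **      **      **
r26=11010: * *     * *     * *     * *
r27=11011: ****    ****    ****    ****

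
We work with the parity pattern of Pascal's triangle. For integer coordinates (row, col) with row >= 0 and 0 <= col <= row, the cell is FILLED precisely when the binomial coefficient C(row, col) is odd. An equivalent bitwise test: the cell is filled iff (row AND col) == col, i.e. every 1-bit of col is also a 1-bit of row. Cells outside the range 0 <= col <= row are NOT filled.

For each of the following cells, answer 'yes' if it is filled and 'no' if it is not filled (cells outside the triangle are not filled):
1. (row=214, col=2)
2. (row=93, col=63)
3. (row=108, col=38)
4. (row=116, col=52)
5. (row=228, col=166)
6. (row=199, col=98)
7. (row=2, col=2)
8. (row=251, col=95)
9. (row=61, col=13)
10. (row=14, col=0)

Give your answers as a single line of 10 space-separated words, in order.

(214,2): row=0b11010110, col=0b10, row AND col = 0b10 = 2; 2 == 2 -> filled
(93,63): row=0b1011101, col=0b111111, row AND col = 0b11101 = 29; 29 != 63 -> empty
(108,38): row=0b1101100, col=0b100110, row AND col = 0b100100 = 36; 36 != 38 -> empty
(116,52): row=0b1110100, col=0b110100, row AND col = 0b110100 = 52; 52 == 52 -> filled
(228,166): row=0b11100100, col=0b10100110, row AND col = 0b10100100 = 164; 164 != 166 -> empty
(199,98): row=0b11000111, col=0b1100010, row AND col = 0b1000010 = 66; 66 != 98 -> empty
(2,2): row=0b10, col=0b10, row AND col = 0b10 = 2; 2 == 2 -> filled
(251,95): row=0b11111011, col=0b1011111, row AND col = 0b1011011 = 91; 91 != 95 -> empty
(61,13): row=0b111101, col=0b1101, row AND col = 0b1101 = 13; 13 == 13 -> filled
(14,0): row=0b1110, col=0b0, row AND col = 0b0 = 0; 0 == 0 -> filled

Answer: yes no no yes no no yes no yes yes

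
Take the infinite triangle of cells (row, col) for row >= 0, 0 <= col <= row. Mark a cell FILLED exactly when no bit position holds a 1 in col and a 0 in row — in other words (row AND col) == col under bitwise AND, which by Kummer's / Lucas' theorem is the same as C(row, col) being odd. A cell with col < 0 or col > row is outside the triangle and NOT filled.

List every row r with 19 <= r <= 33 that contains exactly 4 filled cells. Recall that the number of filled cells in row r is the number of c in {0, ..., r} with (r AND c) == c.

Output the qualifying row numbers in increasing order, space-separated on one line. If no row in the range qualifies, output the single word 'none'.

Row r has 2^popcount(r) filled cells, so we need popcount(r) = log2(4) = 2.
Scan r = 19..33 and keep those with exactly 2 one-bits:
r=19=10011 popcount=3 -> skip
r=20=10100 popcount=2 -> KEEP
r=21=10101 popcount=3 -> skip
r=22=10110 popcount=3 -> skip
r=23=10111 popcount=4 -> skip
r=24=11000 popcount=2 -> KEEP
r=25=11001 popcount=3 -> skip
r=26=11010 popcount=3 -> skip
r=27=11011 popcount=4 -> skip
r=28=11100 popcount=3 -> skip
r=29=11101 popcount=4 -> skip
r=30=11110 popcount=4 -> skip
r=31=11111 popcount=5 -> skip
r=32=100000 popcount=1 -> skip
r=33=100001 popcount=2 -> KEEP
Kept rows: 20 24 33

Answer: 20 24 33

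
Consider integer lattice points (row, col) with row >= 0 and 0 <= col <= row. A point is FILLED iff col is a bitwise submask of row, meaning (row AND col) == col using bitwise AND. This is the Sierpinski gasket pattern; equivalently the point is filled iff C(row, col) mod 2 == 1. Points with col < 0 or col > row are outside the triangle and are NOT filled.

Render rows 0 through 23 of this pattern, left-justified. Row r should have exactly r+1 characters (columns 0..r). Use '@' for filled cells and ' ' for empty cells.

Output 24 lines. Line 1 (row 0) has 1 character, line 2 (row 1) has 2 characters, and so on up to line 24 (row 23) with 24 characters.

Answer: @
@@
@ @
@@@@
@   @
@@  @@
@ @ @ @
@@@@@@@@
@       @
@@      @@
@ @     @ @
@@@@    @@@@
@   @   @   @
@@  @@  @@  @@
@ @ @ @ @ @ @ @
@@@@@@@@@@@@@@@@
@               @
@@              @@
@ @             @ @
@@@@            @@@@
@   @           @   @
@@  @@          @@  @@
@ @ @ @         @ @ @ @
@@@@@@@@        @@@@@@@@

Derivation:
r0=0: @
r1=1: @@
r2=10: @ @
r3=11: @@@@
r4=100: @   @
r5=101: @@  @@
r6=110: @ @ @ @
r7=111: @@@@@@@@
r8=1000: @       @
r9=1001: @@      @@
r10=1010: @ @     @ @
r11=1011: @@@@    @@@@
r12=1100: @   @   @   @
r13=1101: @@  @@  @@  @@
r14=1110: @ @ @ @ @ @ @ @
r15=1111: @@@@@@@@@@@@@@@@
r16=10000: @               @
r17=10001: @@              @@
r18=10010: @ @             @ @
r19=10011: @@@@            @@@@
r20=10100: @   @           @   @
r21=10101: @@  @@          @@  @@
r22=10110: @ @ @ @         @ @ @ @
r23=10111: @@@@@@@@        @@@@@@@@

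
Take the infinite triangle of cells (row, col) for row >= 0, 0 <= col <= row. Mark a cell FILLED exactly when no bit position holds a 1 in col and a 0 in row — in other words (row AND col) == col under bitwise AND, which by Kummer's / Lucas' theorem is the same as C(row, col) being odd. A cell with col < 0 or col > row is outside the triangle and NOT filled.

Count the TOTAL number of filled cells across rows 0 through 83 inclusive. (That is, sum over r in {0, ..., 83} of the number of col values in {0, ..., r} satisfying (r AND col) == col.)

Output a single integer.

r0=0 pc0: +1 =1
r1=1 pc1: +2 =3
r2=10 pc1: +2 =5
r3=11 pc2: +4 =9
r4=100 pc1: +2 =11
r5=101 pc2: +4 =15
r6=110 pc2: +4 =19
r7=111 pc3: +8 =27
r8=1000 pc1: +2 =29
r9=1001 pc2: +4 =33
r10=1010 pc2: +4 =37
r11=1011 pc3: +8 =45
r12=1100 pc2: +4 =49
r13=1101 pc3: +8 =57
r14=1110 pc3: +8 =65
r15=1111 pc4: +16 =81
r16=10000 pc1: +2 =83
r17=10001 pc2: +4 =87
r18=10010 pc2: +4 =91
r19=10011 pc3: +8 =99
r20=10100 pc2: +4 =103
r21=10101 pc3: +8 =111
r22=10110 pc3: +8 =119
r23=10111 pc4: +16 =135
r24=11000 pc2: +4 =139
r25=11001 pc3: +8 =147
r26=11010 pc3: +8 =155
r27=11011 pc4: +16 =171
r28=11100 pc3: +8 =179
r29=11101 pc4: +16 =195
r30=11110 pc4: +16 =211
r31=11111 pc5: +32 =243
r32=100000 pc1: +2 =245
r33=100001 pc2: +4 =249
r34=100010 pc2: +4 =253
r35=100011 pc3: +8 =261
r36=100100 pc2: +4 =265
r37=100101 pc3: +8 =273
r38=100110 pc3: +8 =281
r39=100111 pc4: +16 =297
r40=101000 pc2: +4 =301
r41=101001 pc3: +8 =309
r42=101010 pc3: +8 =317
r43=101011 pc4: +16 =333
r44=101100 pc3: +8 =341
r45=101101 pc4: +16 =357
r46=101110 pc4: +16 =373
r47=101111 pc5: +32 =405
r48=110000 pc2: +4 =409
r49=110001 pc3: +8 =417
r50=110010 pc3: +8 =425
r51=110011 pc4: +16 =441
r52=110100 pc3: +8 =449
r53=110101 pc4: +16 =465
r54=110110 pc4: +16 =481
r55=110111 pc5: +32 =513
r56=111000 pc3: +8 =521
r57=111001 pc4: +16 =537
r58=111010 pc4: +16 =553
r59=111011 pc5: +32 =585
r60=111100 pc4: +16 =601
r61=111101 pc5: +32 =633
r62=111110 pc5: +32 =665
r63=111111 pc6: +64 =729
r64=1000000 pc1: +2 =731
r65=1000001 pc2: +4 =735
r66=1000010 pc2: +4 =739
r67=1000011 pc3: +8 =747
r68=1000100 pc2: +4 =751
r69=1000101 pc3: +8 =759
r70=1000110 pc3: +8 =767
r71=1000111 pc4: +16 =783
r72=1001000 pc2: +4 =787
r73=1001001 pc3: +8 =795
r74=1001010 pc3: +8 =803
r75=1001011 pc4: +16 =819
r76=1001100 pc3: +8 =827
r77=1001101 pc4: +16 =843
r78=1001110 pc4: +16 =859
r79=1001111 pc5: +32 =891
r80=1010000 pc2: +4 =895
r81=1010001 pc3: +8 =903
r82=1010010 pc3: +8 =911
r83=1010011 pc4: +16 =927

Answer: 927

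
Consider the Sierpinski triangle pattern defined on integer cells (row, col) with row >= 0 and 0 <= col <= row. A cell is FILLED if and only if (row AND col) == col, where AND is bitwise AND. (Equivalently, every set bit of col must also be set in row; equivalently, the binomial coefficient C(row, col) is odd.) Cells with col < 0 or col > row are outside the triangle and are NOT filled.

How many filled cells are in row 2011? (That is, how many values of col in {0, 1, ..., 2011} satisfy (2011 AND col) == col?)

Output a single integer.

2011 in binary = 11111011011
popcount(2011) = number of 1-bits in 11111011011 = 9
A col c satisfies (2011 AND c) == c iff every set bit of c is also set in 2011; each of the 9 set bits of 2011 can independently be on or off in c.
count = 2^9 = 512

Answer: 512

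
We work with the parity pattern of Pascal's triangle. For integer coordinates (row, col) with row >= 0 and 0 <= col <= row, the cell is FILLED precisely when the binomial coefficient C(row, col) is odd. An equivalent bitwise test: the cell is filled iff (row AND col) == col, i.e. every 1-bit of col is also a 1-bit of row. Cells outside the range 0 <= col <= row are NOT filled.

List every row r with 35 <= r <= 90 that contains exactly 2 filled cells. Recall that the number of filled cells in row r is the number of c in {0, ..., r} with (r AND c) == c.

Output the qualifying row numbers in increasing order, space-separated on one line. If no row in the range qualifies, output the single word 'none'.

Answer: 64

Derivation:
Row r has 2^popcount(r) filled cells, so we need popcount(r) = log2(2) = 1.
Scan r = 35..90 and keep those with exactly 1 one-bits:
r=35=100011 popcount=3 -> skip
r=36=100100 popcount=2 -> skip
r=37=100101 popcount=3 -> skip
r=38=100110 popcount=3 -> skip
r=39=100111 popcount=4 -> skip
r=40=101000 popcount=2 -> skip
r=41=101001 popcount=3 -> skip
r=42=101010 popcount=3 -> skip
r=43=101011 popcount=4 -> skip
r=44=101100 popcount=3 -> skip
r=45=101101 popcount=4 -> skip
r=46=101110 popcount=4 -> skip
r=47=101111 popcount=5 -> skip
r=48=110000 popcount=2 -> skip
r=49=110001 popcount=3 -> skip
r=50=110010 popcount=3 -> skip
r=51=110011 popcount=4 -> skip
r=52=110100 popcount=3 -> skip
r=53=110101 popcount=4 -> skip
r=54=110110 popcount=4 -> skip
r=55=110111 popcount=5 -> skip
r=56=111000 popcount=3 -> skip
r=57=111001 popcount=4 -> skip
r=58=111010 popcount=4 -> skip
r=59=111011 popcount=5 -> skip
r=60=111100 popcount=4 -> skip
r=61=111101 popcount=5 -> skip
r=62=111110 popcount=5 -> skip
r=63=111111 popcount=6 -> skip
r=64=1000000 popcount=1 -> KEEP
r=65=1000001 popcount=2 -> skip
r=66=1000010 popcount=2 -> skip
r=67=1000011 popcount=3 -> skip
r=68=1000100 popcount=2 -> skip
r=69=1000101 popcount=3 -> skip
r=70=1000110 popcount=3 -> skip
r=71=1000111 popcount=4 -> skip
r=72=1001000 popcount=2 -> skip
r=73=1001001 popcount=3 -> skip
r=74=1001010 popcount=3 -> skip
r=75=1001011 popcount=4 -> skip
r=76=1001100 popcount=3 -> skip
r=77=1001101 popcount=4 -> skip
r=78=1001110 popcount=4 -> skip
r=79=1001111 popcount=5 -> skip
r=80=1010000 popcount=2 -> skip
r=81=1010001 popcount=3 -> skip
r=82=1010010 popcount=3 -> skip
r=83=1010011 popcount=4 -> skip
r=84=1010100 popcount=3 -> skip
r=85=1010101 popcount=4 -> skip
r=86=1010110 popcount=4 -> skip
r=87=1010111 popcount=5 -> skip
r=88=1011000 popcount=3 -> skip
r=89=1011001 popcount=4 -> skip
r=90=1011010 popcount=4 -> skip
Kept rows: 64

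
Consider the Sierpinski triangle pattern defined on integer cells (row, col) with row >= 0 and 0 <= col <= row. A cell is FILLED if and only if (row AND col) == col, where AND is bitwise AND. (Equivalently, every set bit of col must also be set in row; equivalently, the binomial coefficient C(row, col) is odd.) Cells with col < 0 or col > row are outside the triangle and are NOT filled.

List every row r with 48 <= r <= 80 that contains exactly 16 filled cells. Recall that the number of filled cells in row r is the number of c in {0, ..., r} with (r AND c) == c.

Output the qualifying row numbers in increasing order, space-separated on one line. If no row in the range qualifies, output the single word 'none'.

Row r has 2^popcount(r) filled cells, so we need popcount(r) = log2(16) = 4.
Scan r = 48..80 and keep those with exactly 4 one-bits:
r=48=110000 popcount=2 -> skip
r=49=110001 popcount=3 -> skip
r=50=110010 popcount=3 -> skip
r=51=110011 popcount=4 -> KEEP
r=52=110100 popcount=3 -> skip
r=53=110101 popcount=4 -> KEEP
r=54=110110 popcount=4 -> KEEP
r=55=110111 popcount=5 -> skip
r=56=111000 popcount=3 -> skip
r=57=111001 popcount=4 -> KEEP
r=58=111010 popcount=4 -> KEEP
r=59=111011 popcount=5 -> skip
r=60=111100 popcount=4 -> KEEP
r=61=111101 popcount=5 -> skip
r=62=111110 popcount=5 -> skip
r=63=111111 popcount=6 -> skip
r=64=1000000 popcount=1 -> skip
r=65=1000001 popcount=2 -> skip
r=66=1000010 popcount=2 -> skip
r=67=1000011 popcount=3 -> skip
r=68=1000100 popcount=2 -> skip
r=69=1000101 popcount=3 -> skip
r=70=1000110 popcount=3 -> skip
r=71=1000111 popcount=4 -> KEEP
r=72=1001000 popcount=2 -> skip
r=73=1001001 popcount=3 -> skip
r=74=1001010 popcount=3 -> skip
r=75=1001011 popcount=4 -> KEEP
r=76=1001100 popcount=3 -> skip
r=77=1001101 popcount=4 -> KEEP
r=78=1001110 popcount=4 -> KEEP
r=79=1001111 popcount=5 -> skip
r=80=1010000 popcount=2 -> skip
Kept rows: 51 53 54 57 58 60 71 75 77 78

Answer: 51 53 54 57 58 60 71 75 77 78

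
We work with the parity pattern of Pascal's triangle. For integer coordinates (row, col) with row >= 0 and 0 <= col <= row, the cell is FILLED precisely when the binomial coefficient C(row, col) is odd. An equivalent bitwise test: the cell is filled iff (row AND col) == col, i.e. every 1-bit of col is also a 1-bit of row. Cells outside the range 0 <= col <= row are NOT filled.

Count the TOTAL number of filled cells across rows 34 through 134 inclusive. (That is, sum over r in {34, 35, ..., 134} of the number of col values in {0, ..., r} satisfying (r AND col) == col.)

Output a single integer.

r34=100010 pc2: +4 =4
r35=100011 pc3: +8 =12
r36=100100 pc2: +4 =16
r37=100101 pc3: +8 =24
r38=100110 pc3: +8 =32
r39=100111 pc4: +16 =48
r40=101000 pc2: +4 =52
r41=101001 pc3: +8 =60
r42=101010 pc3: +8 =68
r43=101011 pc4: +16 =84
r44=101100 pc3: +8 =92
r45=101101 pc4: +16 =108
r46=101110 pc4: +16 =124
r47=101111 pc5: +32 =156
r48=110000 pc2: +4 =160
r49=110001 pc3: +8 =168
r50=110010 pc3: +8 =176
r51=110011 pc4: +16 =192
r52=110100 pc3: +8 =200
r53=110101 pc4: +16 =216
r54=110110 pc4: +16 =232
r55=110111 pc5: +32 =264
r56=111000 pc3: +8 =272
r57=111001 pc4: +16 =288
r58=111010 pc4: +16 =304
r59=111011 pc5: +32 =336
r60=111100 pc4: +16 =352
r61=111101 pc5: +32 =384
r62=111110 pc5: +32 =416
r63=111111 pc6: +64 =480
r64=1000000 pc1: +2 =482
r65=1000001 pc2: +4 =486
r66=1000010 pc2: +4 =490
r67=1000011 pc3: +8 =498
r68=1000100 pc2: +4 =502
r69=1000101 pc3: +8 =510
r70=1000110 pc3: +8 =518
r71=1000111 pc4: +16 =534
r72=1001000 pc2: +4 =538
r73=1001001 pc3: +8 =546
r74=1001010 pc3: +8 =554
r75=1001011 pc4: +16 =570
r76=1001100 pc3: +8 =578
r77=1001101 pc4: +16 =594
r78=1001110 pc4: +16 =610
r79=1001111 pc5: +32 =642
r80=1010000 pc2: +4 =646
r81=1010001 pc3: +8 =654
r82=1010010 pc3: +8 =662
r83=1010011 pc4: +16 =678
r84=1010100 pc3: +8 =686
r85=1010101 pc4: +16 =702
r86=1010110 pc4: +16 =718
r87=1010111 pc5: +32 =750
r88=1011000 pc3: +8 =758
r89=1011001 pc4: +16 =774
r90=1011010 pc4: +16 =790
r91=1011011 pc5: +32 =822
r92=1011100 pc4: +16 =838
r93=1011101 pc5: +32 =870
r94=1011110 pc5: +32 =902
r95=1011111 pc6: +64 =966
r96=1100000 pc2: +4 =970
r97=1100001 pc3: +8 =978
r98=1100010 pc3: +8 =986
r99=1100011 pc4: +16 =1002
r100=1100100 pc3: +8 =1010
r101=1100101 pc4: +16 =1026
r102=1100110 pc4: +16 =1042
r103=1100111 pc5: +32 =1074
r104=1101000 pc3: +8 =1082
r105=1101001 pc4: +16 =1098
r106=1101010 pc4: +16 =1114
r107=1101011 pc5: +32 =1146
r108=1101100 pc4: +16 =1162
r109=1101101 pc5: +32 =1194
r110=1101110 pc5: +32 =1226
r111=1101111 pc6: +64 =1290
r112=1110000 pc3: +8 =1298
r113=1110001 pc4: +16 =1314
r114=1110010 pc4: +16 =1330
r115=1110011 pc5: +32 =1362
r116=1110100 pc4: +16 =1378
r117=1110101 pc5: +32 =1410
r118=1110110 pc5: +32 =1442
r119=1110111 pc6: +64 =1506
r120=1111000 pc4: +16 =1522
r121=1111001 pc5: +32 =1554
r122=1111010 pc5: +32 =1586
r123=1111011 pc6: +64 =1650
r124=1111100 pc5: +32 =1682
r125=1111101 pc6: +64 =1746
r126=1111110 pc6: +64 =1810
r127=1111111 pc7: +128 =1938
r128=10000000 pc1: +2 =1940
r129=10000001 pc2: +4 =1944
r130=10000010 pc2: +4 =1948
r131=10000011 pc3: +8 =1956
r132=10000100 pc2: +4 =1960
r133=10000101 pc3: +8 =1968
r134=10000110 pc3: +8 =1976

Answer: 1976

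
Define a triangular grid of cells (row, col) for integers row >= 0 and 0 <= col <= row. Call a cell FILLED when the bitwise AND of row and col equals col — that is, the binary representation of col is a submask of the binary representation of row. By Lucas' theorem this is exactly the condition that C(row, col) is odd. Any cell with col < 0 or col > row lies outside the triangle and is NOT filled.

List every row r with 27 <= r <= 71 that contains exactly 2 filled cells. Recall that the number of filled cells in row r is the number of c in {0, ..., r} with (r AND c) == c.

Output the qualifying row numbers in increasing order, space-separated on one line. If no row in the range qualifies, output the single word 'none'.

Answer: 32 64

Derivation:
Row r has 2^popcount(r) filled cells, so we need popcount(r) = log2(2) = 1.
Scan r = 27..71 and keep those with exactly 1 one-bits:
r=27=11011 popcount=4 -> skip
r=28=11100 popcount=3 -> skip
r=29=11101 popcount=4 -> skip
r=30=11110 popcount=4 -> skip
r=31=11111 popcount=5 -> skip
r=32=100000 popcount=1 -> KEEP
r=33=100001 popcount=2 -> skip
r=34=100010 popcount=2 -> skip
r=35=100011 popcount=3 -> skip
r=36=100100 popcount=2 -> skip
r=37=100101 popcount=3 -> skip
r=38=100110 popcount=3 -> skip
r=39=100111 popcount=4 -> skip
r=40=101000 popcount=2 -> skip
r=41=101001 popcount=3 -> skip
r=42=101010 popcount=3 -> skip
r=43=101011 popcount=4 -> skip
r=44=101100 popcount=3 -> skip
r=45=101101 popcount=4 -> skip
r=46=101110 popcount=4 -> skip
r=47=101111 popcount=5 -> skip
r=48=110000 popcount=2 -> skip
r=49=110001 popcount=3 -> skip
r=50=110010 popcount=3 -> skip
r=51=110011 popcount=4 -> skip
r=52=110100 popcount=3 -> skip
r=53=110101 popcount=4 -> skip
r=54=110110 popcount=4 -> skip
r=55=110111 popcount=5 -> skip
r=56=111000 popcount=3 -> skip
r=57=111001 popcount=4 -> skip
r=58=111010 popcount=4 -> skip
r=59=111011 popcount=5 -> skip
r=60=111100 popcount=4 -> skip
r=61=111101 popcount=5 -> skip
r=62=111110 popcount=5 -> skip
r=63=111111 popcount=6 -> skip
r=64=1000000 popcount=1 -> KEEP
r=65=1000001 popcount=2 -> skip
r=66=1000010 popcount=2 -> skip
r=67=1000011 popcount=3 -> skip
r=68=1000100 popcount=2 -> skip
r=69=1000101 popcount=3 -> skip
r=70=1000110 popcount=3 -> skip
r=71=1000111 popcount=4 -> skip
Kept rows: 32 64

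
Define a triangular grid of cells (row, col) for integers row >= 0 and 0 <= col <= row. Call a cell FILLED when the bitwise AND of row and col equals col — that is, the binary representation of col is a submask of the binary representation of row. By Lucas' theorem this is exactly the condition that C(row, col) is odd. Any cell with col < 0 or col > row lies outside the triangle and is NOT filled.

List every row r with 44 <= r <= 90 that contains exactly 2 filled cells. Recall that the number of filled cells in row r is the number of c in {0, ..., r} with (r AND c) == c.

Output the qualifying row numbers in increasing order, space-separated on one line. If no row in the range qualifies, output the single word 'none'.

Row r has 2^popcount(r) filled cells, so we need popcount(r) = log2(2) = 1.
Scan r = 44..90 and keep those with exactly 1 one-bits:
r=44=101100 popcount=3 -> skip
r=45=101101 popcount=4 -> skip
r=46=101110 popcount=4 -> skip
r=47=101111 popcount=5 -> skip
r=48=110000 popcount=2 -> skip
r=49=110001 popcount=3 -> skip
r=50=110010 popcount=3 -> skip
r=51=110011 popcount=4 -> skip
r=52=110100 popcount=3 -> skip
r=53=110101 popcount=4 -> skip
r=54=110110 popcount=4 -> skip
r=55=110111 popcount=5 -> skip
r=56=111000 popcount=3 -> skip
r=57=111001 popcount=4 -> skip
r=58=111010 popcount=4 -> skip
r=59=111011 popcount=5 -> skip
r=60=111100 popcount=4 -> skip
r=61=111101 popcount=5 -> skip
r=62=111110 popcount=5 -> skip
r=63=111111 popcount=6 -> skip
r=64=1000000 popcount=1 -> KEEP
r=65=1000001 popcount=2 -> skip
r=66=1000010 popcount=2 -> skip
r=67=1000011 popcount=3 -> skip
r=68=1000100 popcount=2 -> skip
r=69=1000101 popcount=3 -> skip
r=70=1000110 popcount=3 -> skip
r=71=1000111 popcount=4 -> skip
r=72=1001000 popcount=2 -> skip
r=73=1001001 popcount=3 -> skip
r=74=1001010 popcount=3 -> skip
r=75=1001011 popcount=4 -> skip
r=76=1001100 popcount=3 -> skip
r=77=1001101 popcount=4 -> skip
r=78=1001110 popcount=4 -> skip
r=79=1001111 popcount=5 -> skip
r=80=1010000 popcount=2 -> skip
r=81=1010001 popcount=3 -> skip
r=82=1010010 popcount=3 -> skip
r=83=1010011 popcount=4 -> skip
r=84=1010100 popcount=3 -> skip
r=85=1010101 popcount=4 -> skip
r=86=1010110 popcount=4 -> skip
r=87=1010111 popcount=5 -> skip
r=88=1011000 popcount=3 -> skip
r=89=1011001 popcount=4 -> skip
r=90=1011010 popcount=4 -> skip
Kept rows: 64

Answer: 64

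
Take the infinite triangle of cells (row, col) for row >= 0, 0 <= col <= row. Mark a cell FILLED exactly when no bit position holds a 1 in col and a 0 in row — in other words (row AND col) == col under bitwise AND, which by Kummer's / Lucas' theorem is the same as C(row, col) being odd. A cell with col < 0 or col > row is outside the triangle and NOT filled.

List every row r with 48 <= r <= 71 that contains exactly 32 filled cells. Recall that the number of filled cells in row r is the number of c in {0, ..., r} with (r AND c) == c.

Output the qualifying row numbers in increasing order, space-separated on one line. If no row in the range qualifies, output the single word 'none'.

Row r has 2^popcount(r) filled cells, so we need popcount(r) = log2(32) = 5.
Scan r = 48..71 and keep those with exactly 5 one-bits:
r=48=110000 popcount=2 -> skip
r=49=110001 popcount=3 -> skip
r=50=110010 popcount=3 -> skip
r=51=110011 popcount=4 -> skip
r=52=110100 popcount=3 -> skip
r=53=110101 popcount=4 -> skip
r=54=110110 popcount=4 -> skip
r=55=110111 popcount=5 -> KEEP
r=56=111000 popcount=3 -> skip
r=57=111001 popcount=4 -> skip
r=58=111010 popcount=4 -> skip
r=59=111011 popcount=5 -> KEEP
r=60=111100 popcount=4 -> skip
r=61=111101 popcount=5 -> KEEP
r=62=111110 popcount=5 -> KEEP
r=63=111111 popcount=6 -> skip
r=64=1000000 popcount=1 -> skip
r=65=1000001 popcount=2 -> skip
r=66=1000010 popcount=2 -> skip
r=67=1000011 popcount=3 -> skip
r=68=1000100 popcount=2 -> skip
r=69=1000101 popcount=3 -> skip
r=70=1000110 popcount=3 -> skip
r=71=1000111 popcount=4 -> skip
Kept rows: 55 59 61 62

Answer: 55 59 61 62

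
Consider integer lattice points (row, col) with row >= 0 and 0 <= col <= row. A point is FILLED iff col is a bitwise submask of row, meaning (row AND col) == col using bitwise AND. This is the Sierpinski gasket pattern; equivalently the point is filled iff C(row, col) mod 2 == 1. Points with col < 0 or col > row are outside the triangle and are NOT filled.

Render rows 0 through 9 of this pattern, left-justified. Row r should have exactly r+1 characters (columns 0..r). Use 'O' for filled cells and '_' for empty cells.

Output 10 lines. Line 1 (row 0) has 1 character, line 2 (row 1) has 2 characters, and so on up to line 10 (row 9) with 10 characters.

r0=0: O
r1=1: OO
r2=10: O_O
r3=11: OOOO
r4=100: O___O
r5=101: OO__OO
r6=110: O_O_O_O
r7=111: OOOOOOOO
r8=1000: O_______O
r9=1001: OO______OO

Answer: O
OO
O_O
OOOO
O___O
OO__OO
O_O_O_O
OOOOOOOO
O_______O
OO______OO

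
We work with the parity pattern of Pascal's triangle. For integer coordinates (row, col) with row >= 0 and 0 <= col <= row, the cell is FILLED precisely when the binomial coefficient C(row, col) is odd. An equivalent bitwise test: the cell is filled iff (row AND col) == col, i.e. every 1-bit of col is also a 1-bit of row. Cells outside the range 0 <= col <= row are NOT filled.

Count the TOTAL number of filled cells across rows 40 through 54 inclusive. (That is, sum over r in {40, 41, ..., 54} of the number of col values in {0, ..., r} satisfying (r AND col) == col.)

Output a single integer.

Answer: 184

Derivation:
r40=101000 pc2: +4 =4
r41=101001 pc3: +8 =12
r42=101010 pc3: +8 =20
r43=101011 pc4: +16 =36
r44=101100 pc3: +8 =44
r45=101101 pc4: +16 =60
r46=101110 pc4: +16 =76
r47=101111 pc5: +32 =108
r48=110000 pc2: +4 =112
r49=110001 pc3: +8 =120
r50=110010 pc3: +8 =128
r51=110011 pc4: +16 =144
r52=110100 pc3: +8 =152
r53=110101 pc4: +16 =168
r54=110110 pc4: +16 =184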